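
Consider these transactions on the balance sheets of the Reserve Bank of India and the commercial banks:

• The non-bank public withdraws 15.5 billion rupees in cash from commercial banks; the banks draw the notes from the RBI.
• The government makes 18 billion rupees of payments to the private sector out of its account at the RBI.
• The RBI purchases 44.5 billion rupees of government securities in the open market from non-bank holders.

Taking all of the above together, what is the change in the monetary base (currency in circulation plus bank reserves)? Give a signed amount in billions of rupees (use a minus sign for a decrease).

+62.5 billion

RBI balance sheet:
  Assets:      Securities +44.5B
  Liabilities: Bank reserves +47B, Currency in circulation +15.5B, Government deposits −18B
Commercial banking system:
  Assets:      Reserves at CB +47B
  Liabilities: Checkable deposits +47B
Monetary base = currency + reserves: +15.5B + (+47B) = +62.5 billion.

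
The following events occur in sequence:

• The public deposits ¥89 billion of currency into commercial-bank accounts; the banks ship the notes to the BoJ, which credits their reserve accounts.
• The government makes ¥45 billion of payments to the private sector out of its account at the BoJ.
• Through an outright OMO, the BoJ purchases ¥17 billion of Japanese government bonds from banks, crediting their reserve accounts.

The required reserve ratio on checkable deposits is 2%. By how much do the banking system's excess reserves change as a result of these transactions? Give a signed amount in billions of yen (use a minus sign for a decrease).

+¥148.32 billion

Currency deposit ¥89 billion: reserves +¥89B, deposits +¥89B.
Government spending ¥45 billion: reserves +¥45B, deposits +¥45B.
OMO purchase (from banks) ¥17 billion: reserves +¥17B, deposits 0.
Totals: Δreserves = +¥151B, Δdeposits = +¥134B.
Δrequired reserves = 2% × +¥134B = +¥2.68B.
Δexcess reserves = Δreserves − Δrequired = +¥151B − (+¥2.68B) = +¥148.32 billion.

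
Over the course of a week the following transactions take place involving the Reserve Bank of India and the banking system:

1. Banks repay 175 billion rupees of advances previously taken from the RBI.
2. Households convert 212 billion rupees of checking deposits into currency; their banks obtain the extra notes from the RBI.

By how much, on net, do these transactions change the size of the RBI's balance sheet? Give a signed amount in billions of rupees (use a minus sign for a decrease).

RBI balance sheet:
  Assets:      Loans to banks −175B
  Liabilities: Bank reserves −387B, Currency in circulation +212B
Commercial banking system:
  Assets:      Reserves at CB −387B
  Liabilities: Checkable deposits −212B, Borrowings from CB −175B
Change in total RBI assets = -175 billion.

-175 billion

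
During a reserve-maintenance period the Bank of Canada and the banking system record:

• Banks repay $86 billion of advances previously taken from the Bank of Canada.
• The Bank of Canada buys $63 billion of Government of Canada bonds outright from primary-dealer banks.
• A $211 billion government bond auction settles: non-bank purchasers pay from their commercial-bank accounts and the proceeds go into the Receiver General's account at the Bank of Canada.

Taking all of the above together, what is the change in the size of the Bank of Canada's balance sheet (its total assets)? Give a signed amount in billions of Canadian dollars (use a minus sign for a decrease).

Discount-window repayment $86 billion: a Bank of Canada asset is shed → −$86B.
OMO purchase (from banks) $63 billion: a Bank of Canada asset is acquired → +$63B.
Government account inflow $211 billion: only the composition of liabilities changes → 0.
Net: −86 + 63 + 0 = -$23 billion.

-$23 billion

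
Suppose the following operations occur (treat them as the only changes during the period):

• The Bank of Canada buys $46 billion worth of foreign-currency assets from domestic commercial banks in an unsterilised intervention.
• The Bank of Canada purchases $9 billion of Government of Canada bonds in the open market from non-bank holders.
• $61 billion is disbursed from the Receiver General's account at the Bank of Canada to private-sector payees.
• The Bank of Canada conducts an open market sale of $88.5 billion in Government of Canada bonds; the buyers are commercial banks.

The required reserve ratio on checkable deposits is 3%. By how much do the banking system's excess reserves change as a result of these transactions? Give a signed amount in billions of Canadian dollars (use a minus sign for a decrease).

FX purchase $46 billion: reserves +$46B, deposits 0.
Asset purchase (from non-banks) $9 billion: reserves +$9B, deposits +$9B.
Government spending $61 billion: reserves +$61B, deposits +$61B.
OMO sale (to banks) $88.5 billion: reserves −$88.5B, deposits 0.
Totals: Δreserves = +$27.5B, Δdeposits = +$70B.
Δrequired reserves = 3% × +$70B = +$2.1B.
Δexcess reserves = Δreserves − Δrequired = +$27.5B − (+$2.1B) = +$25.4 billion.

+$25.4 billion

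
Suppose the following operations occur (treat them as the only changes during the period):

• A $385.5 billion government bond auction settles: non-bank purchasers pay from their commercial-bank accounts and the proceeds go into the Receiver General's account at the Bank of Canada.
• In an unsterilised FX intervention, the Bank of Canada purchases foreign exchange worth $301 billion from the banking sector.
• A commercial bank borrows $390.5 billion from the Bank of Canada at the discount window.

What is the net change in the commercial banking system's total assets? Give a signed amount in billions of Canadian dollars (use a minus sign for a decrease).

+$5 billion

Bank of Canada balance sheet:
  Assets:      Loans to banks +$390.5B, Foreign assets +$301B
  Liabilities: Bank reserves +$306B, Government deposits +$385.5B
Commercial banking system:
  Assets:      Reserves at CB +$306B, Foreign assets −$301B
  Liabilities: Checkable deposits −$385.5B, Borrowings from CB +$390.5B
Change in total bank assets = +$5 billion.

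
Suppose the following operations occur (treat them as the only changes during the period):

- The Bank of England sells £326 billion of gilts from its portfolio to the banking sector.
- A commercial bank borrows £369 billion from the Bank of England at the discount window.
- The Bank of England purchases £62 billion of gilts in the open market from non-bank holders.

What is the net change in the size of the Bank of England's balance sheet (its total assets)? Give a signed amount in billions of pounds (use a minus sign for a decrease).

+£105 billion

Bank of England balance sheet:
  Assets:      Securities −£264B, Loans to banks +£369B
  Liabilities: Bank reserves +£105B
Change in total Bank of England assets = +£105 billion.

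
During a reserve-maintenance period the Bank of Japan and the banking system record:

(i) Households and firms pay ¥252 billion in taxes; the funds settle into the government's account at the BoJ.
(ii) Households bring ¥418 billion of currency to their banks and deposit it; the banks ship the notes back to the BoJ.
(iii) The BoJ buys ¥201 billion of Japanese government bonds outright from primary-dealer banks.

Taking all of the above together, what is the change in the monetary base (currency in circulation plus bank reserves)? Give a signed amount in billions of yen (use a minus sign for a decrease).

-¥51 billion

BoJ balance sheet:
  Assets:      Securities +¥201B
  Liabilities: Bank reserves +¥367B, Currency in circulation −¥418B, Government deposits +¥252B
Commercial banking system:
  Assets:      Reserves at CB +¥367B, Securities −¥201B
  Liabilities: Checkable deposits +¥166B
Monetary base = currency + reserves: −¥418B + (+¥367B) = -¥51 billion.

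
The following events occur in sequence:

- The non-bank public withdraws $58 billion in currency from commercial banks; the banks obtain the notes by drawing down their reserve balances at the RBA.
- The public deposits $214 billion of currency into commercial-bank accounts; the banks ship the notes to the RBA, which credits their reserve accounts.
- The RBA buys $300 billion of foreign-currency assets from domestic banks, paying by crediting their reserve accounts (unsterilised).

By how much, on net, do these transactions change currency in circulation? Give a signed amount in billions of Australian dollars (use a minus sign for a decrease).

-$156 billion

RBA balance sheet:
  Assets:      Foreign assets +$300B
  Liabilities: Bank reserves +$456B, Currency in circulation −$156B
Commercial banking system:
  Assets:      Reserves at CB +$456B, Foreign assets −$300B
  Liabilities: Checkable deposits +$156B
So the change in currency in circulation is -$156 billion.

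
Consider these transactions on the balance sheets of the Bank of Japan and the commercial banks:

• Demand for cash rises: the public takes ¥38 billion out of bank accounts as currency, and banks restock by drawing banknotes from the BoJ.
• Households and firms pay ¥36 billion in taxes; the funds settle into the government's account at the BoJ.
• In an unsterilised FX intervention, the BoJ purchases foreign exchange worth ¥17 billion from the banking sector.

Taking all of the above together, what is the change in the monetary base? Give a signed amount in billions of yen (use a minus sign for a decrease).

Currency withdrawal ¥38 billion: just a shift between currency and reserves — both are base money → 0.
Government account inflow ¥36 billion: reserves shift to a non-base liability → −¥36B.
FX purchase ¥17 billion: BoJ balance sheet expands → +¥17B.
Net: 0 − 36 + 17 = -¥19 billion.

-¥19 billion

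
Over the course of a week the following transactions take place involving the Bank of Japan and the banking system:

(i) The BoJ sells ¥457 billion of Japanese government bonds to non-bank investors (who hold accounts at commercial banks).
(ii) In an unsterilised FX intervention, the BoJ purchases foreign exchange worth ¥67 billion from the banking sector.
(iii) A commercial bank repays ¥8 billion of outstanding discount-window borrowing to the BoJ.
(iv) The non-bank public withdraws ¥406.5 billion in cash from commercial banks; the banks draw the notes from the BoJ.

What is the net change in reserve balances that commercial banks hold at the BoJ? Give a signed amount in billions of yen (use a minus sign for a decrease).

-¥804.5 billion

Asset sale (to non-banks) ¥457 billion: the non-bank buyers' banks settle from reserves → −¥457B.
FX purchase ¥67 billion: the BoJ pays by crediting reserve accounts → +¥67B.
Discount-window repayment ¥8 billion: repayment is debited from reserves → −¥8B.
Currency withdrawal ¥406.5 billion: banks swap reserves for currency → −¥406.5B.
Net: −457 + 67 − 8 − 406.5 = -¥804.5 billion.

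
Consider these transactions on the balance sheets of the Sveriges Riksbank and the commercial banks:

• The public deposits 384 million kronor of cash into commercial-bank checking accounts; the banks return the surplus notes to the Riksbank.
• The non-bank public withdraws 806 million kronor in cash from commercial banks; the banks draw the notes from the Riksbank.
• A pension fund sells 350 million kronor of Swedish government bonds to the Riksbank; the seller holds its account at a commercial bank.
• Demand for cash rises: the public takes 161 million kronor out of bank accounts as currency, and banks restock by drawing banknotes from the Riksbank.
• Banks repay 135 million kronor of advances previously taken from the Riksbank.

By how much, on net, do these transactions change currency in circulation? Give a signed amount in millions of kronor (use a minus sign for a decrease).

+583 million

Currency deposit 384 million kronor: notes return to the central bank → −384M.
Currency withdrawal 806 million kronor: notes leave the central bank → +806M.
Asset purchase (from non-banks) 350 million kronor: no currency enters or leaves circulation → 0.
Currency withdrawal 161 million kronor: notes leave the central bank → +161M.
Discount-window repayment 135 million kronor: no currency enters or leaves circulation → 0.
Net: −384 + 806 + 0 + 161 + 0 = +583 million.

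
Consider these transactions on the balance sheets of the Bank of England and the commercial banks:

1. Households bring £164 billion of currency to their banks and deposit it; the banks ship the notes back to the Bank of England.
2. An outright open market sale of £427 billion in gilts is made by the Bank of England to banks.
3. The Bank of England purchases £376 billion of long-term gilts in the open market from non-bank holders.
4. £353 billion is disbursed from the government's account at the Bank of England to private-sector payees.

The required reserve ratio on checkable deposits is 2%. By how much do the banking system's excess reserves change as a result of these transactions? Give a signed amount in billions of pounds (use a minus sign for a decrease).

+£448.14 billion

Currency deposit £164 billion: reserves +£164B, deposits +£164B.
OMO sale (to banks) £427 billion: reserves −£427B, deposits 0.
Asset purchase (from non-banks) £376 billion: reserves +£376B, deposits +£376B.
Government spending £353 billion: reserves +£353B, deposits +£353B.
Totals: Δreserves = +£466B, Δdeposits = +£893B.
Δrequired reserves = 2% × +£893B = +£17.86B.
Δexcess reserves = Δreserves − Δrequired = +£466B − (+£17.86B) = +£448.14 billion.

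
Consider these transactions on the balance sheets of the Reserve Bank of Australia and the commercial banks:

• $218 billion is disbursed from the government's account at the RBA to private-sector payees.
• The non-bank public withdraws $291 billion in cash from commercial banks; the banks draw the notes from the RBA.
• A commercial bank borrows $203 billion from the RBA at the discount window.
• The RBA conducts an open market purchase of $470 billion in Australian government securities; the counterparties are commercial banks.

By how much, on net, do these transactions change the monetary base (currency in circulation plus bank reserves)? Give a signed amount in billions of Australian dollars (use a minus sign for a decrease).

Government spending $218 billion: a non-base liability converts back to reserves → +$218B.
Currency withdrawal $291 billion: just a shift between currency and reserves — both are base money → 0.
Discount-window loan $203 billion: RBA balance sheet expands → +$203B.
OMO purchase (from banks) $470 billion: RBA balance sheet expands → +$470B.
Net: 218 + 0 + 203 + 470 = +$891 billion.

+$891 billion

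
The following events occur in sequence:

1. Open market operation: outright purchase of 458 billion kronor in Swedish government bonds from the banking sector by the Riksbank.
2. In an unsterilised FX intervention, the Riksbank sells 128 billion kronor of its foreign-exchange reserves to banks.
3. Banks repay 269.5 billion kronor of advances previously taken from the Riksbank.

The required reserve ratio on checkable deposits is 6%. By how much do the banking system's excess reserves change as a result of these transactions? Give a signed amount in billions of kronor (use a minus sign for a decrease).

+60.5 billion

OMO purchase (from banks) 458 billion kronor: reserves +458B, deposits 0.
FX sale 128 billion kronor: reserves −128B, deposits 0.
Discount-window repayment 269.5 billion kronor: reserves −269.5B, deposits 0.
Totals: Δreserves = +60.5B, Δdeposits = 0.
Δrequired reserves = 6% × 0 = 0.
Δexcess reserves = Δreserves − Δrequired = +60.5B − (0) = +60.5 billion.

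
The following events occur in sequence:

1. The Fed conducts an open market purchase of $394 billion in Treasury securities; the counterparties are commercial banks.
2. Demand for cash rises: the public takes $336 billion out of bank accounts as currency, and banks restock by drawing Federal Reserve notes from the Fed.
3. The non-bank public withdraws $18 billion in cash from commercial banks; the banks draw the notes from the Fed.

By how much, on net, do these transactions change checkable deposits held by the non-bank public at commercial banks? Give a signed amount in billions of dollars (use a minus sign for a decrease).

-$354 billion

Fed balance sheet:
  Assets:      Securities +$394B
  Liabilities: Bank reserves +$40B, Currency in circulation +$354B
Commercial banking system:
  Assets:      Reserves at CB +$40B, Securities −$394B
  Liabilities: Checkable deposits −$354B
So the change in checkable deposits held by the non-bank public at commercial banks is -$354 billion.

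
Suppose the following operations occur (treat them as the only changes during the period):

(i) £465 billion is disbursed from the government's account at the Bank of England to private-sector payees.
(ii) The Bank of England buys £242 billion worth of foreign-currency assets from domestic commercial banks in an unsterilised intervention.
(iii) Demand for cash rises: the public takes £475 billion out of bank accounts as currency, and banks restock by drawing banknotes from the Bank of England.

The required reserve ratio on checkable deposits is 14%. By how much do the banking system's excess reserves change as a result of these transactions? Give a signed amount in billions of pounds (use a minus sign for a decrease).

Government spending £465 billion: reserves +£465B, deposits +£465B.
FX purchase £242 billion: reserves +£242B, deposits 0.
Currency withdrawal £475 billion: reserves −£475B, deposits −£475B.
Totals: Δreserves = +£232B, Δdeposits = −£10B.
Δrequired reserves = 14% × −£10B = −£1.4B.
Δexcess reserves = Δreserves − Δrequired = +£232B − (−£1.4B) = +£233.4 billion.

+£233.4 billion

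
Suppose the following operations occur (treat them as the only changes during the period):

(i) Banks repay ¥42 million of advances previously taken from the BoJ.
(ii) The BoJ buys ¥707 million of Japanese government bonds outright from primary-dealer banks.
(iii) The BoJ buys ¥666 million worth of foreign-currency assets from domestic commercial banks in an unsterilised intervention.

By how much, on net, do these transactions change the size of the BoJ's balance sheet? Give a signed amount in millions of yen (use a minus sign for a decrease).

+¥1331 million

BoJ balance sheet:
  Assets:      Securities +¥707M, Loans to banks −¥42M, Foreign assets +¥666M
  Liabilities: Bank reserves +¥1331M
Commercial banking system:
  Assets:      Reserves at CB +¥1331M, Securities −¥707M, Foreign assets −¥666M
  Liabilities: Borrowings from CB −¥42M
Change in total BoJ assets = +¥1331 million.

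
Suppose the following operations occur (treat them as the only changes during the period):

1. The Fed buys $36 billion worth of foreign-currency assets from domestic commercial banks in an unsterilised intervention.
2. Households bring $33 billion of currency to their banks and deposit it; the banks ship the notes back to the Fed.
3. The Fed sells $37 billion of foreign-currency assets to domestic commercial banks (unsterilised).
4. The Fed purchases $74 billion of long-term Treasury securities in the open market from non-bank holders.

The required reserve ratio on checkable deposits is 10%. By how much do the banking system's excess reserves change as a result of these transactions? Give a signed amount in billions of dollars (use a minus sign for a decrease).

+$95.3 billion

FX purchase $36 billion: reserves +$36B, deposits 0.
Currency deposit $33 billion: reserves +$33B, deposits +$33B.
FX sale $37 billion: reserves −$37B, deposits 0.
Asset purchase (from non-banks) $74 billion: reserves +$74B, deposits +$74B.
Totals: Δreserves = +$106B, Δdeposits = +$107B.
Δrequired reserves = 10% × +$107B = +$10.7B.
Δexcess reserves = Δreserves − Δrequired = +$106B − (+$10.7B) = +$95.3 billion.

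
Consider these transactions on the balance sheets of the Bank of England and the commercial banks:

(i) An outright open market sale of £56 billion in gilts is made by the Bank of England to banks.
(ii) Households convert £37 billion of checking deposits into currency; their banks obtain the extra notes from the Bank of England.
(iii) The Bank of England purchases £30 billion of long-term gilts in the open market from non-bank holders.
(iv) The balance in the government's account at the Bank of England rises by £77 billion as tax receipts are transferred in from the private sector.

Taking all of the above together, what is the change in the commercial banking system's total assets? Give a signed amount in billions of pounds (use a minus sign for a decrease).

-£84 billion

Bank of England balance sheet:
  Assets:      Securities −£26B
  Liabilities: Bank reserves −£140B, Currency in circulation +£37B, Government deposits +£77B
Commercial banking system:
  Assets:      Reserves at CB −£140B, Securities +£56B
  Liabilities: Checkable deposits −£84B
Change in total bank assets = -£84 billion.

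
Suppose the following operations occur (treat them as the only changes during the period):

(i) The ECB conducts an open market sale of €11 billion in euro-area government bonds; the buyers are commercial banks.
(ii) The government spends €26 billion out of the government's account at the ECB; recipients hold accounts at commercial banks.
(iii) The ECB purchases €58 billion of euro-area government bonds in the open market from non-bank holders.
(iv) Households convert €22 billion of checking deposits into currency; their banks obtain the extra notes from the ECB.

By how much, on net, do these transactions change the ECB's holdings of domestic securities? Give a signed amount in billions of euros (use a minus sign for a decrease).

+€47 billion

OMO sale (to banks) €11 billion: securities removed from the ECB's portfolio → −€11B.
Government spending €26 billion: the ECB's securities portfolio is untouched → 0.
Asset purchase (from non-banks) €58 billion: securities added to the ECB's portfolio → +€58B.
Currency withdrawal €22 billion: the ECB's securities portfolio is untouched → 0.
Net: −11 + 0 + 58 + 0 = +€47 billion.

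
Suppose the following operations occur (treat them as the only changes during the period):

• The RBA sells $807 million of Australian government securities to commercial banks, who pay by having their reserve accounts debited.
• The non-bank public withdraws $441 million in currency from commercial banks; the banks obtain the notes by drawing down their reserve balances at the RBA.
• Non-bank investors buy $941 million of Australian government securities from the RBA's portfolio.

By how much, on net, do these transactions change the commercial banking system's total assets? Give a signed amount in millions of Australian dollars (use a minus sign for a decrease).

OMO sale (to banks) $807 million: just an asset swap on bank balance sheets → 0.
Currency withdrawal $441 million: bank balance sheets shrink → −$441M.
Asset sale (to non-banks) $941 million: bank balance sheets shrink → −$941M.
Net: 0 − 441 − 941 = -$1382 million.

-$1382 million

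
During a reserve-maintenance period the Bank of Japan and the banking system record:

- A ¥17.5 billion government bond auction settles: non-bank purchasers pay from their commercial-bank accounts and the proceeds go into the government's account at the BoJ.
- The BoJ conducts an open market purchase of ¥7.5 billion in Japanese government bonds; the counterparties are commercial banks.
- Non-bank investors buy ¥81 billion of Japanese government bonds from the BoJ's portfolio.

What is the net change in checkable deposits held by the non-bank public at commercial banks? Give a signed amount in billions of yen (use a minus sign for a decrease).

BoJ balance sheet:
  Assets:      Securities −¥73.5B
  Liabilities: Bank reserves −¥91B, Government deposits +¥17.5B
Commercial banking system:
  Assets:      Reserves at CB −¥91B, Securities −¥7.5B
  Liabilities: Checkable deposits −¥98.5B
So the change in checkable deposits held by the non-bank public at commercial banks is -¥98.5 billion.

-¥98.5 billion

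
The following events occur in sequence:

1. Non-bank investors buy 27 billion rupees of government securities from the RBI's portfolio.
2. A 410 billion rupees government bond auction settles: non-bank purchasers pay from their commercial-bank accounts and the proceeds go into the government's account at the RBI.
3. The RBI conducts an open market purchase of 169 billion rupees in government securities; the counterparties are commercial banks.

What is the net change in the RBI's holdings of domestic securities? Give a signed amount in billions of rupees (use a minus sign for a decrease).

Asset sale (to non-banks) 27 billion rupees: securities removed from the RBI's portfolio → −27B.
Government account inflow 410 billion rupees: the RBI's securities portfolio is untouched → 0.
OMO purchase (from banks) 169 billion rupees: securities added to the RBI's portfolio → +169B.
Net: −27 + 0 + 169 = +142 billion.

+142 billion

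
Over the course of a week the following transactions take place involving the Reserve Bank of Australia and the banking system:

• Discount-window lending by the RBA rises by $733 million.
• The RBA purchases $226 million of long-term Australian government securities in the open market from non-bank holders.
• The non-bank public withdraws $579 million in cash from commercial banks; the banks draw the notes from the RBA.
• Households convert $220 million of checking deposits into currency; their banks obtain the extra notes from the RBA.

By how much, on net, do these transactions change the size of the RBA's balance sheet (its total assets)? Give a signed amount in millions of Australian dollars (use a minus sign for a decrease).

+$959 million

RBA balance sheet:
  Assets:      Securities +$226M, Loans to banks +$733M
  Liabilities: Bank reserves +$160M, Currency in circulation +$799M
Change in total RBA assets = +$959 million.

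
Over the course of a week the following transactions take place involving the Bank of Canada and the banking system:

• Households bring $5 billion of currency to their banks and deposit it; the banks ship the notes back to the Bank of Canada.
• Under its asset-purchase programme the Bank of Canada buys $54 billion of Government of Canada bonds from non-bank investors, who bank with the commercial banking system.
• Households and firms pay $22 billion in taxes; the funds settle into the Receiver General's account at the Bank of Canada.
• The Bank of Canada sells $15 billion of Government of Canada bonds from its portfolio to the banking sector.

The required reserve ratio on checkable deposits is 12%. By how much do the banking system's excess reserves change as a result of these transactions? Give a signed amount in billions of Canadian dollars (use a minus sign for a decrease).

Currency deposit $5 billion: reserves +$5B, deposits +$5B.
Asset purchase (from non-banks) $54 billion: reserves +$54B, deposits +$54B.
Government account inflow $22 billion: reserves −$22B, deposits −$22B.
OMO sale (to banks) $15 billion: reserves −$15B, deposits 0.
Totals: Δreserves = +$22B, Δdeposits = +$37B.
Δrequired reserves = 12% × +$37B = +$4.44B.
Δexcess reserves = Δreserves − Δrequired = +$22B − (+$4.44B) = +$17.56 billion.

+$17.56 billion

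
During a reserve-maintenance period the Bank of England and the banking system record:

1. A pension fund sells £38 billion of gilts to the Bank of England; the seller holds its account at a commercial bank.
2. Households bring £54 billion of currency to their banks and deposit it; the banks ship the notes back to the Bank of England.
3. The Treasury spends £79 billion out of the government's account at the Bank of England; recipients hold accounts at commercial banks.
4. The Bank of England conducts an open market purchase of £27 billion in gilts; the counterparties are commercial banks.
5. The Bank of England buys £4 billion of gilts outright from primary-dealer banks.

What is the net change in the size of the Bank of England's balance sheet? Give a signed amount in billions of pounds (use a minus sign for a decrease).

Bank of England balance sheet:
  Assets:      Securities +£69B
  Liabilities: Bank reserves +£202B, Currency in circulation −£54B, Government deposits −£79B
Commercial banking system:
  Assets:      Reserves at CB +£202B, Securities −£31B
  Liabilities: Checkable deposits +£171B
Change in total Bank of England assets = +£69 billion.

+£69 billion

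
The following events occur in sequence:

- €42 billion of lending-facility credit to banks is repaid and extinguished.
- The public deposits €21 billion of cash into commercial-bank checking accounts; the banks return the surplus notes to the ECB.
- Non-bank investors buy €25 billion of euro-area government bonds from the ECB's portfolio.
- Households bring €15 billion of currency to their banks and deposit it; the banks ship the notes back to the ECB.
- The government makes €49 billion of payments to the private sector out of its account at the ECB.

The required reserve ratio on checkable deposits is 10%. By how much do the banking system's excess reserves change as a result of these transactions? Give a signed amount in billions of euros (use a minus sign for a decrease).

+€12 billion

Discount-window repayment €42 billion: reserves −€42B, deposits 0.
Currency deposit €21 billion: reserves +€21B, deposits +€21B.
Asset sale (to non-banks) €25 billion: reserves −€25B, deposits −€25B.
Currency deposit €15 billion: reserves +€15B, deposits +€15B.
Government spending €49 billion: reserves +€49B, deposits +€49B.
Totals: Δreserves = +€18B, Δdeposits = +€60B.
Δrequired reserves = 10% × +€60B = +€6B.
Δexcess reserves = Δreserves − Δrequired = +€18B − (+€6B) = +€12 billion.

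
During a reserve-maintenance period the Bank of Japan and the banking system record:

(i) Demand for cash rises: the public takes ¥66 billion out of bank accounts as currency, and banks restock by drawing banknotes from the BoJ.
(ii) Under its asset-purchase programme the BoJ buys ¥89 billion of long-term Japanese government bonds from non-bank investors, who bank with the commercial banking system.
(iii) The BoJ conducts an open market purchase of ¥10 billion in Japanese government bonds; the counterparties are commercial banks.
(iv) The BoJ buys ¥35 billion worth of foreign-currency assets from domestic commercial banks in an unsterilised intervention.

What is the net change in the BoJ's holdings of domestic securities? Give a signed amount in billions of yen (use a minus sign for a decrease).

BoJ balance sheet:
  Assets:      Securities +¥99B, Foreign assets +¥35B
  Liabilities: Bank reserves +¥68B, Currency in circulation +¥66B
So the change in the BoJ's holdings of domestic securities is +¥99 billion.

+¥99 billion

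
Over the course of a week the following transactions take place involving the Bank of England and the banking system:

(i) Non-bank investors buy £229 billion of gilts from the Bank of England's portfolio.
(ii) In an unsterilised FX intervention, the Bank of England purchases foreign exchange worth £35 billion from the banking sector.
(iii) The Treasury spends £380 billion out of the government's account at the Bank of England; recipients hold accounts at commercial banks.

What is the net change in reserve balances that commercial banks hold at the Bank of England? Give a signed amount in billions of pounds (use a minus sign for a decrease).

+£186 billion

Asset sale (to non-banks) £229 billion: the non-bank buyers' banks settle from reserves → −£229B.
FX purchase £35 billion: the Bank of England pays by crediting reserve accounts → +£35B.
Government spending £380 billion: government payments flow into bank reserve accounts → +£380B.
Net: −229 + 35 + 380 = +£186 billion.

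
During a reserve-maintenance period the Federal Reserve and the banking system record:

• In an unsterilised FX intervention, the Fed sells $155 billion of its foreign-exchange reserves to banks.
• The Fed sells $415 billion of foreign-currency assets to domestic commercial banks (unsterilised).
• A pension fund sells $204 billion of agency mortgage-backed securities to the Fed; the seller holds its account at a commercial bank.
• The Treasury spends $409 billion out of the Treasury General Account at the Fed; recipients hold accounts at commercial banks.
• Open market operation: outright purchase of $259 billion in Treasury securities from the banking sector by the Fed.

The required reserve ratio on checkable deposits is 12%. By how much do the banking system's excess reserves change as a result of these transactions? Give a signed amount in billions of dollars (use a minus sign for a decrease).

FX sale $155 billion: reserves −$155B, deposits 0.
FX sale $415 billion: reserves −$415B, deposits 0.
Asset purchase (from non-banks) $204 billion: reserves +$204B, deposits +$204B.
Government spending $409 billion: reserves +$409B, deposits +$409B.
OMO purchase (from banks) $259 billion: reserves +$259B, deposits 0.
Totals: Δreserves = +$302B, Δdeposits = +$613B.
Δrequired reserves = 12% × +$613B = +$73.56B.
Δexcess reserves = Δreserves − Δrequired = +$302B − (+$73.56B) = +$228.44 billion.

+$228.44 billion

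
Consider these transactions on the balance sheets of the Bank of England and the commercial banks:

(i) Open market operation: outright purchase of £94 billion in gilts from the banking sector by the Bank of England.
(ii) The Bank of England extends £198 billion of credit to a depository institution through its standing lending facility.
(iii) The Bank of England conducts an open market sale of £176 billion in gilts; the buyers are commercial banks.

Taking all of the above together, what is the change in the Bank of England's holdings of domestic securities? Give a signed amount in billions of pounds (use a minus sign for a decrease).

OMO purchase (from banks) £94 billion: securities added to the Bank of England's portfolio → +£94B.
Discount-window loan £198 billion: the Bank of England's securities portfolio is untouched → 0.
OMO sale (to banks) £176 billion: securities removed from the Bank of England's portfolio → −£176B.
Net: 94 + 0 − 176 = -£82 billion.

-£82 billion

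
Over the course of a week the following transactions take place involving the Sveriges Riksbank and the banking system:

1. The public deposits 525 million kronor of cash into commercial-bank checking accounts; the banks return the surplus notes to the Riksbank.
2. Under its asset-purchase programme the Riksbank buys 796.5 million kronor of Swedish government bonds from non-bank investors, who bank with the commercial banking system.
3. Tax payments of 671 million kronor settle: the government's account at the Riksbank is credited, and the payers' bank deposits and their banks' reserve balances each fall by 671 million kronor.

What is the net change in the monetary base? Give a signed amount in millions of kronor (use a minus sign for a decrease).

Riksbank balance sheet:
  Assets:      Securities +796.5M
  Liabilities: Bank reserves +650.5M, Currency in circulation −525M, Government deposits +671M
Monetary base = currency + reserves: −525M + (+650.5M) = +125.5 million.

+125.5 million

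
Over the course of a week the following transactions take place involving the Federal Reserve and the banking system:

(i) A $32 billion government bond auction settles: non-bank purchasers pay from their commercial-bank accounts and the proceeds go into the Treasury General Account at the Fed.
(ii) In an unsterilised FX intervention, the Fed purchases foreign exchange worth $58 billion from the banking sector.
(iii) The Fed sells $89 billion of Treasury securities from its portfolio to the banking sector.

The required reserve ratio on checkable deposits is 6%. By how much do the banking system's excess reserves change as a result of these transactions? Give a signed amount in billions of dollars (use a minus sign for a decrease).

-$61.08 billion

Government account inflow $32 billion: reserves −$32B, deposits −$32B.
FX purchase $58 billion: reserves +$58B, deposits 0.
OMO sale (to banks) $89 billion: reserves −$89B, deposits 0.
Totals: Δreserves = −$63B, Δdeposits = −$32B.
Δrequired reserves = 6% × −$32B = −$1.92B.
Δexcess reserves = Δreserves − Δrequired = −$63B − (−$1.92B) = -$61.08 billion.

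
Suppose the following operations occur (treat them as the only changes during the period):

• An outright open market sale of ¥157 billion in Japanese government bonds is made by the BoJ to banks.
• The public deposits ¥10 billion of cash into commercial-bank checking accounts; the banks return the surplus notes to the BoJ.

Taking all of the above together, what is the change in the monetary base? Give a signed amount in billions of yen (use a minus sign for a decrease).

-¥157 billion

OMO sale (to banks) ¥157 billion: BoJ balance sheet contracts → −¥157B.
Currency deposit ¥10 billion: just a shift between currency and reserves — both are base money → 0.
Net: −157 + 0 = -¥157 billion.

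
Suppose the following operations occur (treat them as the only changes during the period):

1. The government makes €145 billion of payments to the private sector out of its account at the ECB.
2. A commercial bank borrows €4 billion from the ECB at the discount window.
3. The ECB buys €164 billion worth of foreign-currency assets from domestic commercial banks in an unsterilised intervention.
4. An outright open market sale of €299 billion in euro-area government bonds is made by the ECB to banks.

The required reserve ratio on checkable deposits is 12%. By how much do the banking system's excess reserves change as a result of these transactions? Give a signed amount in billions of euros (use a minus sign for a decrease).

Government spending €145 billion: reserves +€145B, deposits +€145B.
Discount-window loan €4 billion: reserves +€4B, deposits 0.
FX purchase €164 billion: reserves +€164B, deposits 0.
OMO sale (to banks) €299 billion: reserves −€299B, deposits 0.
Totals: Δreserves = +€14B, Δdeposits = +€145B.
Δrequired reserves = 12% × +€145B = +€17.4B.
Δexcess reserves = Δreserves − Δrequired = +€14B − (+€17.4B) = -€3.4 billion.

-€3.4 billion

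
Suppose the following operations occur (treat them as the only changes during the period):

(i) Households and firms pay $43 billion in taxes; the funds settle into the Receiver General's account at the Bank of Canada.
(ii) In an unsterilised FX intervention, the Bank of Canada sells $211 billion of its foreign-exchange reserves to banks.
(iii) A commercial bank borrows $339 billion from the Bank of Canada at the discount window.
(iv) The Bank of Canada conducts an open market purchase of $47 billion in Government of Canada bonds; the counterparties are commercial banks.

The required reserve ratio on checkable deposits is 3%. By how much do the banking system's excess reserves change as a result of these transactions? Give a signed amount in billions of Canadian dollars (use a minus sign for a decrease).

Government account inflow $43 billion: reserves −$43B, deposits −$43B.
FX sale $211 billion: reserves −$211B, deposits 0.
Discount-window loan $339 billion: reserves +$339B, deposits 0.
OMO purchase (from banks) $47 billion: reserves +$47B, deposits 0.
Totals: Δreserves = +$132B, Δdeposits = −$43B.
Δrequired reserves = 3% × −$43B = −$1.29B.
Δexcess reserves = Δreserves − Δrequired = +$132B − (−$1.29B) = +$133.29 billion.

+$133.29 billion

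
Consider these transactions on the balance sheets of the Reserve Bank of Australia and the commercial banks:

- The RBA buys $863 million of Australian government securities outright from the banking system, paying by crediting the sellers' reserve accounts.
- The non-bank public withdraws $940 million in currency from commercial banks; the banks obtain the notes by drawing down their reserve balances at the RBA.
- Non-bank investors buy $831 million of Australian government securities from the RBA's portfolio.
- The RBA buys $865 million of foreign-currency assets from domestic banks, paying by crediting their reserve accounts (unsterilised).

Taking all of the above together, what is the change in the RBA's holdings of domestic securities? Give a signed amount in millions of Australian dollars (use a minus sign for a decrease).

OMO purchase (from banks) $863 million: securities added to the RBA's portfolio → +$863M.
Currency withdrawal $940 million: the RBA's securities portfolio is untouched → 0.
Asset sale (to non-banks) $831 million: securities removed from the RBA's portfolio → −$831M.
FX purchase $865 million: the RBA's securities portfolio is untouched → 0.
Net: 863 + 0 − 831 + 0 = +$32 million.

+$32 million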